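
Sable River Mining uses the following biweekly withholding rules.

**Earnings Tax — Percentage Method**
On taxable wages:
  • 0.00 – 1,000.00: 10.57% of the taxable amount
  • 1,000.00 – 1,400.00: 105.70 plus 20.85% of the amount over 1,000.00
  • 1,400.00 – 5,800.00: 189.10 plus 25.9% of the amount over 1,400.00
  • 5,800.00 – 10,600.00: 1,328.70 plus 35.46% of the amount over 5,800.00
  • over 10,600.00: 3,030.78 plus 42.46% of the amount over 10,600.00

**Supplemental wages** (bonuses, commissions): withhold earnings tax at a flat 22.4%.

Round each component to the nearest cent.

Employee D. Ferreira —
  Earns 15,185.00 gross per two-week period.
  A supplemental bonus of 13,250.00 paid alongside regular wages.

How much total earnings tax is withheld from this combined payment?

7,945.57

Earnings Tax: taxable = 15,185.00
  3,030.78 + 42.46% × (15,185.00 − 10,600.00) = 3,030.78 + 42.46% × 4,585.00 = 4,977.57
Supplemental (22.4% flat on bonus): 22.4% × 13,250.00 = 2,968.00
Total earnings tax: 4,977.57 + 2,968.00 = 7,945.57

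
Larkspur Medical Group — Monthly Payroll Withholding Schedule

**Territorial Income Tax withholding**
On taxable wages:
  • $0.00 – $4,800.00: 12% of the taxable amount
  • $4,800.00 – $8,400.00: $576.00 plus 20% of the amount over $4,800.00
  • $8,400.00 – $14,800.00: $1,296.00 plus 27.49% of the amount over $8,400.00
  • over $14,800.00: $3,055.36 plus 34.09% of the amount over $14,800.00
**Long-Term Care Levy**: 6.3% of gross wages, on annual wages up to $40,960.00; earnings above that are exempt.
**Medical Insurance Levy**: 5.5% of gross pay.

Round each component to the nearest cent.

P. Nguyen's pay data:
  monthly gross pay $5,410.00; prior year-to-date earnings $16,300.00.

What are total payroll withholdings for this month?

Territorial Income Tax: taxable = $5,410.00
  $576.00 + 20% × ($5,410.00 − $4,800.00) = $576.00 + 20% × $610.00 = $698.00
Long-Term Care Levy: 6.3% × $5,410.00 = $340.83
Medical Insurance Levy: 5.5% × $5,410.00 = $297.55
Total: $698.00 + $340.83 + $297.55 = $1,336.38

$1,336.38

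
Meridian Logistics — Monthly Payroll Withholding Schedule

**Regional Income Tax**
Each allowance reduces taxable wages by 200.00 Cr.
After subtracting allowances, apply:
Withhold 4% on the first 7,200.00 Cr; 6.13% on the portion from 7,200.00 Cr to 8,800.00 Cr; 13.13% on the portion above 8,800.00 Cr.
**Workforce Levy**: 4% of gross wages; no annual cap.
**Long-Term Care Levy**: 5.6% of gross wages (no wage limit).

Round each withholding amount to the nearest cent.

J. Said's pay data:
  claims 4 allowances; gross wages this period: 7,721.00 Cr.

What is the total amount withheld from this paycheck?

Regional Income Tax: taxable = 7,721.00 Cr − 4×200.00 Cr = 6,921.00 Cr
  4% × 6,921.00 Cr = 276.84 Cr
Workforce Levy: 4% × 7,721.00 Cr = 308.84 Cr
Long-Term Care Levy: 5.6% × 7,721.00 Cr = 432.38 Cr
Total: 276.84 Cr + 308.84 Cr + 432.38 Cr = 1,018.06 Cr

1,018.06 Cr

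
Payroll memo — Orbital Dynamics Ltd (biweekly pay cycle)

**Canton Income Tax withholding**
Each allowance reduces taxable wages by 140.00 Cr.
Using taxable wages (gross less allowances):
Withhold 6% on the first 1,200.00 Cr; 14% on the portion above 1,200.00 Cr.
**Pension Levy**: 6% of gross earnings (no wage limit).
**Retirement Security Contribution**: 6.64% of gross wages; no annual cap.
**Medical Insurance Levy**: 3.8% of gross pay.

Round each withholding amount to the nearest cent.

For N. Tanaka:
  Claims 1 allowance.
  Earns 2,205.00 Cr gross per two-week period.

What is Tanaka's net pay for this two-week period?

Canton Income Tax: taxable = 2,205.00 Cr − 1×140.00 Cr = 2,065.00 Cr
  72.00 Cr + 14% × (2,065.00 Cr − 1,200.00 Cr) = 72.00 Cr + 14% × 865.00 Cr = 193.10 Cr
Pension Levy: 6% × 2,205.00 Cr = 132.30 Cr
Retirement Security Contribution: 6.64% × 2,205.00 Cr = 146.41 Cr
Medical Insurance Levy: 3.8% × 2,205.00 Cr = 83.79 Cr
Total withheld: 193.10 Cr + 132.30 Cr + 146.41 Cr + 83.79 Cr = 555.60 Cr
Net pay: 2,205.00 Cr − 555.60 Cr = 1,649.40 Cr

1,649.40 Cr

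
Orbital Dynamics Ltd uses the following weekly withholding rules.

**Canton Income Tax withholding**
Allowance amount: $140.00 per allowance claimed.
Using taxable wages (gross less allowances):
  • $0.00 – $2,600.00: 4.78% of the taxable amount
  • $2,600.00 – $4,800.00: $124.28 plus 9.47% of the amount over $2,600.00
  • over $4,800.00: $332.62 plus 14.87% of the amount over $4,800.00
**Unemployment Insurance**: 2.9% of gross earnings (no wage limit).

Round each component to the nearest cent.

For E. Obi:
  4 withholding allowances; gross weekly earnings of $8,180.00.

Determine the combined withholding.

Canton Income Tax: taxable = $8,180.00 − 4×$140.00 = $7,620.00
  $332.62 + 14.87% × ($7,620.00 − $4,800.00) = $332.62 + 14.87% × $2,820.00 = $751.95
Unemployment Insurance: 2.9% × $8,180.00 = $237.22
Total: $751.95 + $237.22 = $989.17

$989.17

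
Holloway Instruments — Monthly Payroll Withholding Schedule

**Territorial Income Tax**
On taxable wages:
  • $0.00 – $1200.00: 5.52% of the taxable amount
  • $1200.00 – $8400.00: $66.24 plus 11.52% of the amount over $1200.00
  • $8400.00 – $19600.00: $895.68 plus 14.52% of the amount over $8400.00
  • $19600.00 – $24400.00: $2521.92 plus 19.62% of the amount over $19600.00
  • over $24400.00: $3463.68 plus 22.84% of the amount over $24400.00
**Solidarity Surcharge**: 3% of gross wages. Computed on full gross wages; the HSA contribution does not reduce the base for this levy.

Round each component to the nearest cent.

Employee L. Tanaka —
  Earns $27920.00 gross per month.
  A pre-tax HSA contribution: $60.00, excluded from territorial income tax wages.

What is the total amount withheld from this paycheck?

Territorial Income Tax: taxable = $27920.00 − $60.00 = $27860.00
  $3463.68 + 22.84% × ($27860.00 − $24400.00) = $3463.68 + 22.84% × $3460.00 = $4253.94
Solidarity Surcharge: 3% × $27920.00 = $837.60
Total: $4253.94 + $837.60 = $5091.54

$5091.54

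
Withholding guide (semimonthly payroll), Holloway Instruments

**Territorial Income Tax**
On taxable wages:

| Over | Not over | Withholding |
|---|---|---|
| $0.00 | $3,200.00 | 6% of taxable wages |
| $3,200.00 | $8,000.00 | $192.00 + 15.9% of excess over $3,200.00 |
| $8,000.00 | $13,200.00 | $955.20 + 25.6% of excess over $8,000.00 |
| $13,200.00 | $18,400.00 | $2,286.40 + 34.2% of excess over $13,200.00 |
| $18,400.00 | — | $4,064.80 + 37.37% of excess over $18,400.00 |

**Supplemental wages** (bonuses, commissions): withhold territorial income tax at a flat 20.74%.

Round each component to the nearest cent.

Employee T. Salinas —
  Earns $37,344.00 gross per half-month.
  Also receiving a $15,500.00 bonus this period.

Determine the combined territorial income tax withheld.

$14,358.87

Territorial Income Tax: taxable = $37,344.00
  $4,064.80 + 37.37% × ($37,344.00 − $18,400.00) = $4,064.80 + 37.37% × $18,944.00 = $11,144.17
Supplemental (20.74% flat on bonus): 20.74% × $15,500.00 = $3,214.70
Total territorial income tax: $11,144.17 + $3,214.70 = $14,358.87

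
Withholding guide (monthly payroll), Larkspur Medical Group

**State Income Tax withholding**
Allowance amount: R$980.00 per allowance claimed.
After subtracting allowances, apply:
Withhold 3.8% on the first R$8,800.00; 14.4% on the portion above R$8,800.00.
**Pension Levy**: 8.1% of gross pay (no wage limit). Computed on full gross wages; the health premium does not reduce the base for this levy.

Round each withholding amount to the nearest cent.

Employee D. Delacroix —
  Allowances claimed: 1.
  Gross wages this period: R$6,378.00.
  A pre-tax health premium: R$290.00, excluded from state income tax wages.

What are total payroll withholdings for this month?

R$710.72

State Income Tax: taxable = R$6,378.00 − R$290.00 − 1×R$980.00 = R$5,108.00
  3.8% × R$5,108.00 = R$194.10
Pension Levy: 8.1% × R$6,378.00 = R$516.62
Total: R$194.10 + R$516.62 = R$710.72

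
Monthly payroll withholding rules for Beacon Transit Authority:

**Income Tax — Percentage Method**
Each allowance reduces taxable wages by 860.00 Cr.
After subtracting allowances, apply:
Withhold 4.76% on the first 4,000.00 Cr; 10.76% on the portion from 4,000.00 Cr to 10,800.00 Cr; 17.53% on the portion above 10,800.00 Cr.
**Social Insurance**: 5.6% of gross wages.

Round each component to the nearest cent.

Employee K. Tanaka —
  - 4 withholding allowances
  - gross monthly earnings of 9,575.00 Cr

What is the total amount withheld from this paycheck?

Income Tax: taxable = 9,575.00 Cr − 4×860.00 Cr = 6,135.00 Cr
  190.40 Cr + 10.76% × (6,135.00 Cr − 4,000.00 Cr) = 190.40 Cr + 10.76% × 2,135.00 Cr = 420.13 Cr
Social Insurance: 5.6% × 9,575.00 Cr = 536.20 Cr
Total: 420.13 Cr + 536.20 Cr = 956.33 Cr

956.33 Cr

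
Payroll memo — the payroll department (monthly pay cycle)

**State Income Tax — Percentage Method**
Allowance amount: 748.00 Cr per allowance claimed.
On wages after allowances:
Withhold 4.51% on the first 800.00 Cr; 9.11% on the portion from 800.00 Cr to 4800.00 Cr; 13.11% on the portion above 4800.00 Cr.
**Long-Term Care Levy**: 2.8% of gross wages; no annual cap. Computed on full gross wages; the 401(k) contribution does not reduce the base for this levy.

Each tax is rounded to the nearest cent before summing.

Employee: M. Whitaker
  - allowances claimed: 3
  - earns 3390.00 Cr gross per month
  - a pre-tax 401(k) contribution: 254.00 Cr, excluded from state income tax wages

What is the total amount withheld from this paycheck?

State Income Tax: taxable = 3390.00 Cr − 254.00 Cr − 3×748.00 Cr = 892.00 Cr
  36.08 Cr + 9.11% × (892.00 Cr − 800.00 Cr) = 36.08 Cr + 9.11% × 92.00 Cr = 44.46 Cr
Long-Term Care Levy: 2.8% × 3390.00 Cr = 94.92 Cr
Total: 44.46 Cr + 94.92 Cr = 139.38 Cr

139.38 Cr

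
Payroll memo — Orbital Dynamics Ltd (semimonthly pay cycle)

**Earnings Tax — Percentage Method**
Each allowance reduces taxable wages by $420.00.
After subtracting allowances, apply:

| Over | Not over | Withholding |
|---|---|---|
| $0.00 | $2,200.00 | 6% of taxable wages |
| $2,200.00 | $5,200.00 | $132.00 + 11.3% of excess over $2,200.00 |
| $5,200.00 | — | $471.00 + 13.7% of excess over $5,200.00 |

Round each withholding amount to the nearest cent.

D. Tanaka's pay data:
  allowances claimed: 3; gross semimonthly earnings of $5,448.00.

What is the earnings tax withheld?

Earnings Tax: taxable = $5,448.00 − 3×$420.00 = $4,188.00
  $132.00 + 11.3% × ($4,188.00 − $2,200.00) = $132.00 + 11.3% × $1,988.00 = $356.64

$356.64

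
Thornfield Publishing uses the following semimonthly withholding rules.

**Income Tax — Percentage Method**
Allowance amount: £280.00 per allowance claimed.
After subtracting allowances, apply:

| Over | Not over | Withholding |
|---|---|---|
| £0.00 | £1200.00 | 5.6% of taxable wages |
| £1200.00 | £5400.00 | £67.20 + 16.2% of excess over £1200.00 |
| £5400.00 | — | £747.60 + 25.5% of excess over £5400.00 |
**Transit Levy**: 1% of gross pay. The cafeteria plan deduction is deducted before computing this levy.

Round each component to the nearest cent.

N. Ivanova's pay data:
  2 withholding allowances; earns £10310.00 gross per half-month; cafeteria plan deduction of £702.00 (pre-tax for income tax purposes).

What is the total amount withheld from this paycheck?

£1773.92

Income Tax: taxable = £10310.00 − £702.00 − 2×£280.00 = £9048.00
  £747.60 + 25.5% × (£9048.00 − £5400.00) = £747.60 + 25.5% × £3648.00 = £1677.84
Transit Levy: 1% × £9608.00 = £96.08
Total: £1677.84 + £96.08 = £1773.92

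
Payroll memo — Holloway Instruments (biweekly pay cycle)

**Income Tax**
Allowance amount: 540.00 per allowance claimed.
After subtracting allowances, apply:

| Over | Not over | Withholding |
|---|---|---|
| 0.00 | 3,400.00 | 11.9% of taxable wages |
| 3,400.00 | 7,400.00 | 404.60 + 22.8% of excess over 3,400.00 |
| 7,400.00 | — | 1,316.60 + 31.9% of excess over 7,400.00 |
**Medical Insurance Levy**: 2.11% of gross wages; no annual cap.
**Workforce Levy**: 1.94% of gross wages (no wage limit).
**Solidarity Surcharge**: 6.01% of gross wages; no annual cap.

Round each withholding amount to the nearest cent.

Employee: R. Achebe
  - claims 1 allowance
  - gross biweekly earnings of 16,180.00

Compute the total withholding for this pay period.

5,572.87

Income Tax: taxable = 16,180.00 − 1×540.00 = 15,640.00
  1,316.60 + 31.9% × (15,640.00 − 7,400.00) = 1,316.60 + 31.9% × 8,240.00 = 3,945.16
Medical Insurance Levy: 2.11% × 16,180.00 = 341.40
Workforce Levy: 1.94% × 16,180.00 = 313.89
Solidarity Surcharge: 6.01% × 16,180.00 = 972.42
Total: 3,945.16 + 341.40 + 313.89 + 972.42 = 5,572.87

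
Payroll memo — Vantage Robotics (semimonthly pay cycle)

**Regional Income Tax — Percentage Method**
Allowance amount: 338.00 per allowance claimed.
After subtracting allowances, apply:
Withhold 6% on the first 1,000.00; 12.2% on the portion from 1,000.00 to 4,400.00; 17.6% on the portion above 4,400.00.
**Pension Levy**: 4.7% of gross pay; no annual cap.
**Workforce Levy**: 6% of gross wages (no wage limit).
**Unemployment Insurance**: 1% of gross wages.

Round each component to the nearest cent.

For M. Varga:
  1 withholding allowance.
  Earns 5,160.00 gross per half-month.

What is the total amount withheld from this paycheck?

Regional Income Tax: taxable = 5,160.00 − 1×338.00 = 4,822.00
  474.80 + 17.6% × (4,822.00 − 4,400.00) = 474.80 + 17.6% × 422.00 = 549.07
Pension Levy: 4.7% × 5,160.00 = 242.52
Workforce Levy: 6% × 5,160.00 = 309.60
Unemployment Insurance: 1% × 5,160.00 = 51.60
Total: 549.07 + 242.52 + 309.60 + 51.60 = 1,152.79

1,152.79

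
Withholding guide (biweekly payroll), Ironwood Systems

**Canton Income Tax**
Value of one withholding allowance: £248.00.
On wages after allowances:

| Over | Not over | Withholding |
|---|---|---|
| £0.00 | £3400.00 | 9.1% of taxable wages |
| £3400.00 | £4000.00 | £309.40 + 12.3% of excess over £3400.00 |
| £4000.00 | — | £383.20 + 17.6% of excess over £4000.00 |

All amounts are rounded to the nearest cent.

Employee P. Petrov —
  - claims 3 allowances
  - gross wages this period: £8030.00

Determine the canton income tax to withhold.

Canton Income Tax: taxable = £8030.00 − 3×£248.00 = £7286.00
  £383.20 + 17.6% × (£7286.00 − £4000.00) = £383.20 + 17.6% × £3286.00 = £961.54

£961.54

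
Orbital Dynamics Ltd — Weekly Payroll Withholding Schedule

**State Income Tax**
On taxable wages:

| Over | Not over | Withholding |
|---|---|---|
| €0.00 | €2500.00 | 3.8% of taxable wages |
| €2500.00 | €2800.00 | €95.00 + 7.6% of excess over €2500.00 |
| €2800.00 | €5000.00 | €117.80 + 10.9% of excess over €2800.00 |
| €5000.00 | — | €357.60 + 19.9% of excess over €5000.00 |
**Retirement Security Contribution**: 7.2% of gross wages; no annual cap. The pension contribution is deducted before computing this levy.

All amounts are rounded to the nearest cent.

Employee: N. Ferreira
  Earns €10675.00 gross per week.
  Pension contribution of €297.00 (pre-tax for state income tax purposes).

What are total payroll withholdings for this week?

€2175.04

State Income Tax: taxable = €10675.00 − €297.00 = €10378.00
  €357.60 + 19.9% × (€10378.00 − €5000.00) = €357.60 + 19.9% × €5378.00 = €1427.82
Retirement Security Contribution: 7.2% × €10378.00 = €747.22
Total: €1427.82 + €747.22 = €2175.04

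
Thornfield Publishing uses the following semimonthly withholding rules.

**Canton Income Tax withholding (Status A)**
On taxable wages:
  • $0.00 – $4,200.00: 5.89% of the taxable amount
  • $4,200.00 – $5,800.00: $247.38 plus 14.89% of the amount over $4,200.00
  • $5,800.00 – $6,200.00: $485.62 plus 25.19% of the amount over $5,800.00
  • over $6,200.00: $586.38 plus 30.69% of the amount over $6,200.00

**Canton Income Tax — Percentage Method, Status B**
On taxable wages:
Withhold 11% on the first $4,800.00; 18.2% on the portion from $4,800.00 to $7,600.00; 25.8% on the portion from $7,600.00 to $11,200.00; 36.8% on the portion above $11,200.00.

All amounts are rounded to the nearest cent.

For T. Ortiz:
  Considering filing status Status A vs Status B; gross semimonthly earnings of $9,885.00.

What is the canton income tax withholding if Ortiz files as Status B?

Canton Income Tax (Status B): taxable = $9,885.00
  $1,037.60 + 25.8% × ($9,885.00 − $7,600.00) = $1,037.60 + 25.8% × $2,285.00 = $1,627.13

$1,627.13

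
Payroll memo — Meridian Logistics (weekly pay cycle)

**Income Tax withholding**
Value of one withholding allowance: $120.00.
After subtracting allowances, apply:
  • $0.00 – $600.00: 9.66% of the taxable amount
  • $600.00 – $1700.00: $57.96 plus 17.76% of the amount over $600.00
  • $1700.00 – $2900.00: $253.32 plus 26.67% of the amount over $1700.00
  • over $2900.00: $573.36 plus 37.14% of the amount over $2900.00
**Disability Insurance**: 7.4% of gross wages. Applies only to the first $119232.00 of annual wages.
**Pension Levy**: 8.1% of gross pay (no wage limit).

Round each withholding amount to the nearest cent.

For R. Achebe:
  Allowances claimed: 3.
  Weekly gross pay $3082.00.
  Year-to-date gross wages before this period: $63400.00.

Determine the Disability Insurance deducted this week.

$228.07

Disability Insurance: 7.4% × $3082.00 = $228.07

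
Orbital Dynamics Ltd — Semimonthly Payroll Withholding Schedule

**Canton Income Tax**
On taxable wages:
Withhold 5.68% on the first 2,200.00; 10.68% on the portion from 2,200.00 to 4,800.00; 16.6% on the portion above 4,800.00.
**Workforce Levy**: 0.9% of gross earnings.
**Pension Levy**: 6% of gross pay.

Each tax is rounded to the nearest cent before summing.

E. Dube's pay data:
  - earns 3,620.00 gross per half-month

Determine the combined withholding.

526.40

Canton Income Tax: taxable = 3,620.00
  124.96 + 10.68% × (3,620.00 − 2,200.00) = 124.96 + 10.68% × 1,420.00 = 276.62
Workforce Levy: 0.9% × 3,620.00 = 32.58
Pension Levy: 6% × 3,620.00 = 217.20
Total: 276.62 + 32.58 + 217.20 = 526.40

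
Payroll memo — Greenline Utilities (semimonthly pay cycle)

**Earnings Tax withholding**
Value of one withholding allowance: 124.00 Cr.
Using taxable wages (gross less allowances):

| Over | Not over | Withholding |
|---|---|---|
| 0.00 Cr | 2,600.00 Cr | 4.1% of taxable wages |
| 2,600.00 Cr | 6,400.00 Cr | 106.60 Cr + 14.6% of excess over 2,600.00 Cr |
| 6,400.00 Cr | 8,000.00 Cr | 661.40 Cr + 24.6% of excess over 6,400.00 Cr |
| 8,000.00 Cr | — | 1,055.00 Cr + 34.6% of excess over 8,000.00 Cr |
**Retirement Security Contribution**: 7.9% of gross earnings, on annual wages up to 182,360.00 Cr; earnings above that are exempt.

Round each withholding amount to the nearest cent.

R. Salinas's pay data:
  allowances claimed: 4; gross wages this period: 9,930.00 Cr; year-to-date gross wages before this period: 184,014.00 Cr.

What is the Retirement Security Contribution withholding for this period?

Retirement Security Contribution: YTD 184,014.00 Cr ≥ cap 182,360.00 Cr → 0.00 Cr

0.00 Cr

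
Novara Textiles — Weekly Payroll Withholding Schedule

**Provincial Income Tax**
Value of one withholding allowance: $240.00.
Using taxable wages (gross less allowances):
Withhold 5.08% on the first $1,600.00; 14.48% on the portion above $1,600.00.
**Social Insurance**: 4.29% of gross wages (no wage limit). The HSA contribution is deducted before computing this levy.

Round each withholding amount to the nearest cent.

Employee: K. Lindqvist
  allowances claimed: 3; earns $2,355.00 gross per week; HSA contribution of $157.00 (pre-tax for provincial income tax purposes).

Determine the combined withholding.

Provincial Income Tax: taxable = $2,355.00 − $157.00 − 3×$240.00 = $1,478.00
  5.08% × $1,478.00 = $75.08
Social Insurance: 4.29% × $2,198.00 = $94.29
Total: $75.08 + $94.29 = $169.37

$169.37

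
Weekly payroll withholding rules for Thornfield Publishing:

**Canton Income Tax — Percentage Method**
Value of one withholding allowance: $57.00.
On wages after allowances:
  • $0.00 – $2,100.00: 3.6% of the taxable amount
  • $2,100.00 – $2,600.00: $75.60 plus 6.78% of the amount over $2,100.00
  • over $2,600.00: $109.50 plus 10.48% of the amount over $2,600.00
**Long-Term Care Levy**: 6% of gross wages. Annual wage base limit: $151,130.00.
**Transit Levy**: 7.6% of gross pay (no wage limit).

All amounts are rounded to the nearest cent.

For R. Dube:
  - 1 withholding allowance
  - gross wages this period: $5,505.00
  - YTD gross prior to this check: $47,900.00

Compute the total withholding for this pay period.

$1,156.65

Canton Income Tax: taxable = $5,505.00 − 1×$57.00 = $5,448.00
  $109.50 + 10.48% × ($5,448.00 − $2,600.00) = $109.50 + 10.48% × $2,848.00 = $407.97
Long-Term Care Levy: 6% × $5,505.00 = $330.30
Transit Levy: 7.6% × $5,505.00 = $418.38
Total: $407.97 + $330.30 + $418.38 = $1,156.65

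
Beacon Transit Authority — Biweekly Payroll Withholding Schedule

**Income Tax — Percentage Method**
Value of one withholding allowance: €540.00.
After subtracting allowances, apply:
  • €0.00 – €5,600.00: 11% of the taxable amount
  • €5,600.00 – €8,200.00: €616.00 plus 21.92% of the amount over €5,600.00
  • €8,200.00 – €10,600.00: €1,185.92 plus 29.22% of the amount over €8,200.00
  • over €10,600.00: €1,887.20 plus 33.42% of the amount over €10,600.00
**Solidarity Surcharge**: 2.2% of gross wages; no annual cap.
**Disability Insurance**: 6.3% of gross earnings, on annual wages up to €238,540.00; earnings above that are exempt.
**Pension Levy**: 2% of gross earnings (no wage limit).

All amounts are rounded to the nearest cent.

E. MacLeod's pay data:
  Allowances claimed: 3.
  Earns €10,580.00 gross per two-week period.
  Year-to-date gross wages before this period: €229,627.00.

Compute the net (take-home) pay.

Income Tax: taxable = €10,580.00 − 3×€540.00 = €8,960.00
  €1,185.92 + 29.22% × (€8,960.00 − €8,200.00) = €1,185.92 + 29.22% × €760.00 = €1,407.99
Solidarity Surcharge: 2.2% × €10,580.00 = €232.76
Disability Insurance: cap €238,540.00 − YTD €229,627.00 = €8,913.00 subject; 6.3% × €8,913.00 = €561.52
Pension Levy: 2% × €10,580.00 = €211.60
Total withheld: €1,407.99 + €232.76 + €561.52 + €211.60 = €2,413.87
Net pay: €10,580.00 − €2,413.87 = €8,166.13

€8,166.13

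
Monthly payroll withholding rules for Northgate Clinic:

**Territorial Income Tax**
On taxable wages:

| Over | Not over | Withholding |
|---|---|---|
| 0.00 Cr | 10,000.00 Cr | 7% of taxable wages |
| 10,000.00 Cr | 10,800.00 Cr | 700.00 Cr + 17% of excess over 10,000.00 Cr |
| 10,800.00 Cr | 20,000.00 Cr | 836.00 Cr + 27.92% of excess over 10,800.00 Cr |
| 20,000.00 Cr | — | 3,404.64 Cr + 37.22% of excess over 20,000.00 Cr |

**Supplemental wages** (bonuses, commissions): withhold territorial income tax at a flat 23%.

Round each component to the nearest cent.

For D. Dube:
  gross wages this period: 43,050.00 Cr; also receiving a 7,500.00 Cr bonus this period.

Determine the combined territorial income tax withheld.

Territorial Income Tax: taxable = 43,050.00 Cr
  3,404.64 Cr + 37.22% × (43,050.00 Cr − 20,000.00 Cr) = 3,404.64 Cr + 37.22% × 23,050.00 Cr = 11,983.85 Cr
Supplemental (23% flat on bonus): 23% × 7,500.00 Cr = 1,725.00 Cr
Total territorial income tax: 11,983.85 Cr + 1,725.00 Cr = 13,708.85 Cr

13,708.85 Cr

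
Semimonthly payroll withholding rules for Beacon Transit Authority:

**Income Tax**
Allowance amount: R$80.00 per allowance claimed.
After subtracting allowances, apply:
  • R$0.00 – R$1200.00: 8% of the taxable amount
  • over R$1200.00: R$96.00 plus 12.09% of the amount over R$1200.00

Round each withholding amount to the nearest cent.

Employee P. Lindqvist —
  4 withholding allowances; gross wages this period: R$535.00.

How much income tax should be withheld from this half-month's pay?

Income Tax: taxable = R$535.00 − 4×R$80.00 = R$215.00
  8% × R$215.00 = R$17.20

R$17.20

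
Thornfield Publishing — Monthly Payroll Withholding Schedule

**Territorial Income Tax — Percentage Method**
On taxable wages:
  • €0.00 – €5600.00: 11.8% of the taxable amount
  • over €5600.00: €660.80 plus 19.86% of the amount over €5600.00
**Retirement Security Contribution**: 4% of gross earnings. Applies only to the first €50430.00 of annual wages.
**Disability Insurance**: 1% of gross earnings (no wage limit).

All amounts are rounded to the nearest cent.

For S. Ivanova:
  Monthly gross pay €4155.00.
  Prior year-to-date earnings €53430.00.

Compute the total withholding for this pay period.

€531.84

Territorial Income Tax: taxable = €4155.00
  11.8% × €4155.00 = €490.29
Retirement Security Contribution: YTD €53430.00 ≥ cap €50430.00 → €0.00
Disability Insurance: 1% × €4155.00 = €41.55
Total: €490.29 + €0.00 + €41.55 = €531.84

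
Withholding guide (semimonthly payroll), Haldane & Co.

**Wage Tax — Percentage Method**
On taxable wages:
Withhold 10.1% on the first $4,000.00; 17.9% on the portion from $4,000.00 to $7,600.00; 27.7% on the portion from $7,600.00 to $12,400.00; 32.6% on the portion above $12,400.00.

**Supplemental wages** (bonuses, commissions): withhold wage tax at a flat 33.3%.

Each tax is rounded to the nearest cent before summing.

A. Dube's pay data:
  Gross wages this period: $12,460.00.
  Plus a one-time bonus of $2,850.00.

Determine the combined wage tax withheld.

Wage Tax: taxable = $12,460.00
  $2,378.00 + 32.6% × ($12,460.00 − $12,400.00) = $2,378.00 + 32.6% × $60.00 = $2,397.56
Supplemental (33.3% flat on bonus): 33.3% × $2,850.00 = $949.05
Total wage tax: $2,397.56 + $949.05 = $3,346.61

$3,346.61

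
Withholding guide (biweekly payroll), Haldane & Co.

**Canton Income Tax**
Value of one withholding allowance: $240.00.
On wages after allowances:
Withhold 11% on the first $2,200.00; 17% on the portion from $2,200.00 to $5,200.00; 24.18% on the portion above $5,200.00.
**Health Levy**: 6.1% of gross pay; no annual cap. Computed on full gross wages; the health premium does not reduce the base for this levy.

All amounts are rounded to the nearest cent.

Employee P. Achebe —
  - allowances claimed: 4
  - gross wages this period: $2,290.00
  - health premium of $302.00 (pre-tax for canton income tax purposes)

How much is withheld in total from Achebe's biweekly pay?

Canton Income Tax: taxable = $2,290.00 − $302.00 − 4×$240.00 = $1,028.00
  11% × $1,028.00 = $113.08
Health Levy: 6.1% × $2,290.00 = $139.69
Total: $113.08 + $139.69 = $252.77

$252.77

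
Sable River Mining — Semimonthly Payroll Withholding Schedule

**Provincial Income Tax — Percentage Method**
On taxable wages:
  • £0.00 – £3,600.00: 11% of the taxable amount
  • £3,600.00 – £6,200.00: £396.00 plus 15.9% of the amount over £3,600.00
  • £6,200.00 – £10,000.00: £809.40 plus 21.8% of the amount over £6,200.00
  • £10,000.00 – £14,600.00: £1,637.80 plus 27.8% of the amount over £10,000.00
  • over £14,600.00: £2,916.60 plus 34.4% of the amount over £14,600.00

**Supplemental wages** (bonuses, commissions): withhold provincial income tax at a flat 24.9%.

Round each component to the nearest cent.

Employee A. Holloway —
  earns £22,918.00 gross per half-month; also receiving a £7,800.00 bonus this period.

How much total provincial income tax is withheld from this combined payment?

£7,720.19

Provincial Income Tax: taxable = £22,918.00
  £2,916.60 + 34.4% × (£22,918.00 − £14,600.00) = £2,916.60 + 34.4% × £8,318.00 = £5,777.99
Supplemental (24.9% flat on bonus): 24.9% × £7,800.00 = £1,942.20
Total provincial income tax: £5,777.99 + £1,942.20 = £7,720.19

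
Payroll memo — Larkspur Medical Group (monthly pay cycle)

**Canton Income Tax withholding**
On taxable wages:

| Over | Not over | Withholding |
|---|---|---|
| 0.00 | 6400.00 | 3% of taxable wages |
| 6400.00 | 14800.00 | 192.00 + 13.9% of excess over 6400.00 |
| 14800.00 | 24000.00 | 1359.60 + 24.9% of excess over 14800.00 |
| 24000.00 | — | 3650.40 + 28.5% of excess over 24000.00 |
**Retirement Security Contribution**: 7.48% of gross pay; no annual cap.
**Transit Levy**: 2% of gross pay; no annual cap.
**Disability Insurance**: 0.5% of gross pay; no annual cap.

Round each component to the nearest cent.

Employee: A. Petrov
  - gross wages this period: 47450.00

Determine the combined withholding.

15069.16

Canton Income Tax: taxable = 47450.00
  3650.40 + 28.5% × (47450.00 − 24000.00) = 3650.40 + 28.5% × 23450.00 = 10333.65
Retirement Security Contribution: 7.48% × 47450.00 = 3549.26
Transit Levy: 2% × 47450.00 = 949.00
Disability Insurance: 0.5% × 47450.00 = 237.25
Total: 10333.65 + 3549.26 + 949.00 + 237.25 = 15069.16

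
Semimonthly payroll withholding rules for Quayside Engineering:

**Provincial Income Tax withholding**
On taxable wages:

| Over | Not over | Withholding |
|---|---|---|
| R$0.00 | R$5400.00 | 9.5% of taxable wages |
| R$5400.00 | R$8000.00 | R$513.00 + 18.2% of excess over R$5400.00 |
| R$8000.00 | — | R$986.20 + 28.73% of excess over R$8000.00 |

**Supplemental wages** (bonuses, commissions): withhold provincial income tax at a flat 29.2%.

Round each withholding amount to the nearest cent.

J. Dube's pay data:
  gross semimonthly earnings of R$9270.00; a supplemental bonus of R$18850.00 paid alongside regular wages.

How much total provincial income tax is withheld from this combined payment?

R$6855.27

Provincial Income Tax: taxable = R$9270.00
  R$986.20 + 28.73% × (R$9270.00 − R$8000.00) = R$986.20 + 28.73% × R$1270.00 = R$1351.07
Supplemental (29.2% flat on bonus): 29.2% × R$18850.00 = R$5504.20
Total provincial income tax: R$1351.07 + R$5504.20 = R$6855.27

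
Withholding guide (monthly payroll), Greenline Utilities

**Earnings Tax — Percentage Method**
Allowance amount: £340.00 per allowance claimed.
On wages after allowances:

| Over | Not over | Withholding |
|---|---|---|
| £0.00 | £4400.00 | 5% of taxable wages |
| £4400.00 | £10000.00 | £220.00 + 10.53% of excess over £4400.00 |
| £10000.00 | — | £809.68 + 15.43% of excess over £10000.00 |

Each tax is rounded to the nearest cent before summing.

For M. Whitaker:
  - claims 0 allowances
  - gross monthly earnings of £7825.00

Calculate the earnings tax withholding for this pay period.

£580.65

Earnings Tax: taxable = £7825.00
  £220.00 + 10.53% × (£7825.00 − £4400.00) = £220.00 + 10.53% × £3425.00 = £580.65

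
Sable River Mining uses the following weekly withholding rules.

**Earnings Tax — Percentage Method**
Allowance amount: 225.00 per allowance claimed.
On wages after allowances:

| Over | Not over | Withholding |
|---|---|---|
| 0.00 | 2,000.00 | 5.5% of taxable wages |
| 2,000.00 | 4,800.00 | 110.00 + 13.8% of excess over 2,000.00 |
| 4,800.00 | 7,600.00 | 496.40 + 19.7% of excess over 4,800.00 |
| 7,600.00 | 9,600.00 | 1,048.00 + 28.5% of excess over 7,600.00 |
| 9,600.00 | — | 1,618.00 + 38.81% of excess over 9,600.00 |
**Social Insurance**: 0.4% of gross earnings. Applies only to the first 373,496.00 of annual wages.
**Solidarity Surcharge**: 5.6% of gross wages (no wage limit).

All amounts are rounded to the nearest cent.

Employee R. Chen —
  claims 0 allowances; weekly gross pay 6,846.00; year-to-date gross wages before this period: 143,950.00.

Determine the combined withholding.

Earnings Tax: taxable = 6,846.00
  496.40 + 19.7% × (6,846.00 − 4,800.00) = 496.40 + 19.7% × 2,046.00 = 899.46
Social Insurance: 0.4% × 6,846.00 = 27.38
Solidarity Surcharge: 5.6% × 6,846.00 = 383.38
Total: 899.46 + 27.38 + 383.38 = 1,310.22

1,310.22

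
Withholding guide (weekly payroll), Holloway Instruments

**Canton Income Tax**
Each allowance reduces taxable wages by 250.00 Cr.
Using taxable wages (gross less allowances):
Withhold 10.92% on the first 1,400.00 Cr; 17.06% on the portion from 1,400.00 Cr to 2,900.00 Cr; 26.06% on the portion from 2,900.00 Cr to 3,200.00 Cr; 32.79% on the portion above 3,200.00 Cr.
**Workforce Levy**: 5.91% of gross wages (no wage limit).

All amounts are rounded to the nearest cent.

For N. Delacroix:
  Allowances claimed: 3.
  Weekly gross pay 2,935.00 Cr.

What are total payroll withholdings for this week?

Canton Income Tax: taxable = 2,935.00 Cr − 3×250.00 Cr = 2,185.00 Cr
  152.88 Cr + 17.06% × (2,185.00 Cr − 1,400.00 Cr) = 152.88 Cr + 17.06% × 785.00 Cr = 286.80 Cr
Workforce Levy: 5.91% × 2,935.00 Cr = 173.46 Cr
Total: 286.80 Cr + 173.46 Cr = 460.26 Cr

460.26 Cr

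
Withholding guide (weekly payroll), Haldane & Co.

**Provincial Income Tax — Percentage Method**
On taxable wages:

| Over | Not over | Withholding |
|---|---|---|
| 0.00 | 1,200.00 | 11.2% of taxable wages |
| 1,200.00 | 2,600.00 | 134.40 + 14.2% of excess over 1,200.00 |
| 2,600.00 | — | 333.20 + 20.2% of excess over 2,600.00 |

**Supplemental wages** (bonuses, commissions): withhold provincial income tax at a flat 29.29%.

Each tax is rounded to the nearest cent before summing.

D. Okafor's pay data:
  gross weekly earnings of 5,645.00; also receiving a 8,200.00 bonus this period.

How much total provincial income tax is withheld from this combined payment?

3,350.07

Provincial Income Tax: taxable = 5,645.00
  333.20 + 20.2% × (5,645.00 − 2,600.00) = 333.20 + 20.2% × 3,045.00 = 948.29
Supplemental (29.29% flat on bonus): 29.29% × 8,200.00 = 2,401.78
Total provincial income tax: 948.29 + 2,401.78 = 3,350.07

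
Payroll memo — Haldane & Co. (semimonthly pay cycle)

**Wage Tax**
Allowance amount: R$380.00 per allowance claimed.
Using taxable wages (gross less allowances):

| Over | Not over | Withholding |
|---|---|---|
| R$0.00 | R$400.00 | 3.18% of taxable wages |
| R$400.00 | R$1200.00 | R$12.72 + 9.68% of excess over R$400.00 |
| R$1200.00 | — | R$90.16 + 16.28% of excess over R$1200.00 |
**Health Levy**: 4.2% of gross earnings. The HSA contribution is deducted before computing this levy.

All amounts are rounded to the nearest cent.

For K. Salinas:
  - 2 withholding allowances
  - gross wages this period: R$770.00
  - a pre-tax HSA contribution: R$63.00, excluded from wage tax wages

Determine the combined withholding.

Wage Tax: taxable = R$770.00 − R$63.00 − 2×R$380.00 = R$-53.00
  Taxable ≤ 0 → R$0.00
Health Levy: 4.2% × R$707.00 = R$29.69
Total: R$0.00 + R$29.69 = R$29.69

R$29.69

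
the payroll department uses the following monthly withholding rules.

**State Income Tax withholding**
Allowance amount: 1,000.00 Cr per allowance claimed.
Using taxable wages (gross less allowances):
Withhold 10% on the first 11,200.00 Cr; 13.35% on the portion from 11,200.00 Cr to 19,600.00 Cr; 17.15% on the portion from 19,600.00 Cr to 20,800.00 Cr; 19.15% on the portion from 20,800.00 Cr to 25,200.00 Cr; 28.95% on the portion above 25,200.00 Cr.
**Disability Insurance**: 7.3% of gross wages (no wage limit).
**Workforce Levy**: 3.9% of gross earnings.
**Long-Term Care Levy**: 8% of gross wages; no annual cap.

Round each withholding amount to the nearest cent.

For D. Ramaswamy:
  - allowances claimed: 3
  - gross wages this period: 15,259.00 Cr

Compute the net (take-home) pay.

State Income Tax: taxable = 15,259.00 Cr − 3×1,000.00 Cr = 12,259.00 Cr
  1,120.00 Cr + 13.35% × (12,259.00 Cr − 11,200.00 Cr) = 1,120.00 Cr + 13.35% × 1,059.00 Cr = 1,261.38 Cr
Disability Insurance: 7.3% × 15,259.00 Cr = 1,113.91 Cr
Workforce Levy: 3.9% × 15,259.00 Cr = 595.10 Cr
Long-Term Care Levy: 8% × 15,259.00 Cr = 1,220.72 Cr
Total withheld: 1,261.38 Cr + 1,113.91 Cr + 595.10 Cr + 1,220.72 Cr = 4,191.11 Cr
Net pay: 15,259.00 Cr − 4,191.11 Cr = 11,067.89 Cr

11,067.89 Cr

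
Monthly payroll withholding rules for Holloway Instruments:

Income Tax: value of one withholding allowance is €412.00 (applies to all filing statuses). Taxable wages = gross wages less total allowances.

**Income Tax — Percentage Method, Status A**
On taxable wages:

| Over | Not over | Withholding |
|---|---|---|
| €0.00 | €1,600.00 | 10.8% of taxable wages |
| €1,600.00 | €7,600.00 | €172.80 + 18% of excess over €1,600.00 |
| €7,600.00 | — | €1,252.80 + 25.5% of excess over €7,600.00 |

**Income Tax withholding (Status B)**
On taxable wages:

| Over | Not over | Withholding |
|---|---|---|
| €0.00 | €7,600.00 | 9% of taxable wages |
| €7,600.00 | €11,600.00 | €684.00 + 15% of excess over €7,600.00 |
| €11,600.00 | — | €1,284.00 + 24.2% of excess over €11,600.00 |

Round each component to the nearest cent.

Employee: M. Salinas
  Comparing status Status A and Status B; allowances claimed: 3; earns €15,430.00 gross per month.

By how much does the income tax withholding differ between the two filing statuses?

Income Tax (Status A): taxable = €15,430.00 − 3×€412.00 = €14,194.00
  €1,252.80 + 25.5% × (€14,194.00 − €7,600.00) = €1,252.80 + 25.5% × €6,594.00 = €2,934.27
Income Tax (Status B): taxable = €15,430.00 − 3×€412.00 = €14,194.00
  €1,284.00 + 24.2% × (€14,194.00 − €11,600.00) = €1,284.00 + 24.2% × €2,594.00 = €1,911.75
Difference: |€2,934.27 − €1,911.75| = €1,022.52 (higher under Status A)

€1,022.52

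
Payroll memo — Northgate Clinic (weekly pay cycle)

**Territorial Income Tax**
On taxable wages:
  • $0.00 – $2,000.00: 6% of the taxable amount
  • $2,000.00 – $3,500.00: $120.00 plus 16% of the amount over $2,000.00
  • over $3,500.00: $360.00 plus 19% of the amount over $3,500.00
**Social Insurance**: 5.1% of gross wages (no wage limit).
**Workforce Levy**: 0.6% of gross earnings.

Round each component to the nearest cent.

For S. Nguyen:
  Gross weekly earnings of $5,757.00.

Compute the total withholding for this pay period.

Territorial Income Tax: taxable = $5,757.00
  $360.00 + 19% × ($5,757.00 − $3,500.00) = $360.00 + 19% × $2,257.00 = $788.83
Social Insurance: 5.1% × $5,757.00 = $293.61
Workforce Levy: 0.6% × $5,757.00 = $34.54
Total: $788.83 + $293.61 + $34.54 = $1,116.98

$1,116.98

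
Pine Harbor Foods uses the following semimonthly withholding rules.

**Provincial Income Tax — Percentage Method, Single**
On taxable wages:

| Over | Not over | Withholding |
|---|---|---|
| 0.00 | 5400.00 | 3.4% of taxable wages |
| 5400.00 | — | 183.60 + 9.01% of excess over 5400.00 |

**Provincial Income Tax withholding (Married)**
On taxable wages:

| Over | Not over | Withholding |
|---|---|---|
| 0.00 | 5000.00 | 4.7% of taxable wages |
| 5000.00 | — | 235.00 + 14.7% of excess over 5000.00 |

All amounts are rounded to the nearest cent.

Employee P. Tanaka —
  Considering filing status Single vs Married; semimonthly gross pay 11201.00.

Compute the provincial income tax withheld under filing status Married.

Provincial Income Tax (Married): taxable = 11201.00
  235.00 + 14.7% × (11201.00 − 5000.00) = 235.00 + 14.7% × 6201.00 = 1146.55

1146.55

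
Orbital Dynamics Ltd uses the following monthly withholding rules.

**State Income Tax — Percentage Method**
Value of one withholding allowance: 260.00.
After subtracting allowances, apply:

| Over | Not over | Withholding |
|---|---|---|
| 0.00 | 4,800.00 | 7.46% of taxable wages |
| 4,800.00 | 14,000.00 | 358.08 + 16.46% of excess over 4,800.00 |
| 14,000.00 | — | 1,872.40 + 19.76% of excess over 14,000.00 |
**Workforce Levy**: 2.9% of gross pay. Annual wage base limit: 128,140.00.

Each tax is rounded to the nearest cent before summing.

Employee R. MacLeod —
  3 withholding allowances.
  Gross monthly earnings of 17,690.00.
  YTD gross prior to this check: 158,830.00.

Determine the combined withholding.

State Income Tax: taxable = 17,690.00 − 3×260.00 = 16,910.00
  1,872.40 + 19.76% × (16,910.00 − 14,000.00) = 1,872.40 + 19.76% × 2,910.00 = 2,447.42
Workforce Levy: YTD 158,830.00 ≥ cap 128,140.00 → 0.00
Total: 2,447.42 + 0.00 = 2,447.42

2,447.42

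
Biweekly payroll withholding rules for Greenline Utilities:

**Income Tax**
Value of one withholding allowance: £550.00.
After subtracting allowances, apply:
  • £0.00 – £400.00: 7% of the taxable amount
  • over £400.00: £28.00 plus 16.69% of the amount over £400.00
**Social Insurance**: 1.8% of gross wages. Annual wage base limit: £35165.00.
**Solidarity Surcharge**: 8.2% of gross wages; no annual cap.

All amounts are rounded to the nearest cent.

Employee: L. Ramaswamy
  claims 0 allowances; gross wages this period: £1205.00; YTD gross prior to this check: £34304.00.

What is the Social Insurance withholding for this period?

£15.50

Social Insurance: cap £35165.00 − YTD £34304.00 = £861.00 subject; 1.8% × £861.00 = £15.50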